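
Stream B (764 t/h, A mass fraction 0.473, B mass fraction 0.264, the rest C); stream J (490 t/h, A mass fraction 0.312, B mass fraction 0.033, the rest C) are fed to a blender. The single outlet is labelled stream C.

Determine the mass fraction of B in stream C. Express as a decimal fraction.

0.174

Total flow out = 764 + 490 = 1254 t/h.
B in = 764×0.264 + 490×0.033 = 217.87 t/h.
B mass fraction in C = 217.87/1254 = 0.174.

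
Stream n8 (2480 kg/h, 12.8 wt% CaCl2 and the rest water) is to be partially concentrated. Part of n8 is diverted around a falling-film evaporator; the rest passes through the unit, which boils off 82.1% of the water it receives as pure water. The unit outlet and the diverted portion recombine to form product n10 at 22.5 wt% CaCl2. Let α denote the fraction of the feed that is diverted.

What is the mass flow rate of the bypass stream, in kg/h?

986.6 kg/h

All 2480×0.128 = 317.44 kg/h of CaCl2 reaches n10, so n10 = 317.44/0.225 = 1410.8 kg/h and vapour = 1069.2 kg/h.
The evaporator receives (1−α)·2480 of feed at 0.872 water and removes 0.821 of that water:
0.821×0.872×(1−α)×2480 = 1069.2
(1−α) = 1069.2/1775.5 = 0.6022;  α = 0.3978.
Bypass flow = 0.3978×2480 = 986.58 kg/h.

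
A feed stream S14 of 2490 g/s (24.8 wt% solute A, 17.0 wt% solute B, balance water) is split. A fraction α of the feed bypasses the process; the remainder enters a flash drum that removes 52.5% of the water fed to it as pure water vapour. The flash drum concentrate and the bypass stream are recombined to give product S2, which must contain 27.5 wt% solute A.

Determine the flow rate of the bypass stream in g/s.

1690 g/s

All 2490×0.248 = 617.52 g/s of solute A reaches S2, so S2 = 617.52/0.275 = 2245.5 g/s and vapour = 244.47 g/s.
The evaporator receives (1−α)·2490 of feed at 0.582 water and removes 0.525 of that water:
0.525×0.582×(1−α)×2490 = 244.47
(1−α) = 244.47/760.82 = 0.3213;  α = 0.6787.
Bypass flow = 0.6787×2490 = 1689.9 g/s.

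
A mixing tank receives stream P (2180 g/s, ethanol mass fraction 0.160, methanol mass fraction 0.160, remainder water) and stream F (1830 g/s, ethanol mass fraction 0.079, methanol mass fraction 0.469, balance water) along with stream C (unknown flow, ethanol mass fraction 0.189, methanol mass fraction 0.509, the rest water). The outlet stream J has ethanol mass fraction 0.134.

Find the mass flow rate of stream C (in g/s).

799.5 g/s

Let C be the unknown flow. Total out = 4010 + C.
ethanol balance: 493.37 + 0.189·C = 0.134·(4010 + C)
(0.189 − 0.134)·C = 0.134×4010 − 493.37 = 43.97
C = 43.97 / 0.055 = 799.45 g/s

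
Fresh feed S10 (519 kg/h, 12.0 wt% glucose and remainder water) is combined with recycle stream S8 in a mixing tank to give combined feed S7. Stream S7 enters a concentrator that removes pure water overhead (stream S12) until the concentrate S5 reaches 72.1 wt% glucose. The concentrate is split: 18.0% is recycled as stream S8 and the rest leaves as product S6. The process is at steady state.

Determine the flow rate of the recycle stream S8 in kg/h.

Overall glucose balance (none leaves overhead): glucose in fresh feed = glucose in product, i.e. 519×0.120 = (1−0.180)·S5·0.721.
S5 = 62.28/(0.721×0.820) = 105.34 kg/h.
Recycle S8 = 0.180×105.34 = 18.961 kg/h.

18.96 kg/h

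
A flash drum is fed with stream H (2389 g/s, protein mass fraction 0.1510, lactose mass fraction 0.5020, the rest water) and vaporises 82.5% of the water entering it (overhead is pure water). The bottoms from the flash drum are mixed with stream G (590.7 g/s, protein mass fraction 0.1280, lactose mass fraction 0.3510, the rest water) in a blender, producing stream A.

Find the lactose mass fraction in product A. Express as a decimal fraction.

Vapour removed = 0.825×0.347×2389 = 683.91 g/s; concentrate = 1705.1 g/s.
lactose reaching the mixer = 1199.3 (from concentrate) + 590.7×0.351 = 1406.6 g/s.
Product flow = 1705.1 + 590.7 = 2295.8 g/s; lactose fraction = 0.6127.

0.6127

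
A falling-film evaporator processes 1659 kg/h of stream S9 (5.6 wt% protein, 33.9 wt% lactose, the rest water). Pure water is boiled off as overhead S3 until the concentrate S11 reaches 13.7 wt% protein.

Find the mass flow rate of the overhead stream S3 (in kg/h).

protein is conserved: 1659×0.056 = 92.904 kg/h all reports to the concentrate.
Concentrate = 92.904/(target fraction) = 678.13 kg/h.
Overhead = 1659 − 678.13 = 980.87 kg/h.

980.9 kg/h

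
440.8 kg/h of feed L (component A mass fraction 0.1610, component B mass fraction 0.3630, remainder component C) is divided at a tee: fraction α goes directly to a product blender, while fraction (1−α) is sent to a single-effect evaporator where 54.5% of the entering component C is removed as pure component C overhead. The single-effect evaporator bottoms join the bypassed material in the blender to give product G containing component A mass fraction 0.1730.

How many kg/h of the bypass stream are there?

322.9 kg/h

All 440.8×0.161 = 70.969 kg/h of component A reaches G, so G = 70.969/0.173 = 410.22 kg/h and vapour = 30.576 kg/h.
The evaporator receives (1−α)·440.8 of feed at 0.476 component C and removes 0.545 of that component C:
0.545×0.476×(1−α)×440.8 = 30.576
(1−α) = 30.576/114.35 = 0.2674;  α = 0.7326.
Bypass flow = 0.7326×440.8 = 322.94 kg/h.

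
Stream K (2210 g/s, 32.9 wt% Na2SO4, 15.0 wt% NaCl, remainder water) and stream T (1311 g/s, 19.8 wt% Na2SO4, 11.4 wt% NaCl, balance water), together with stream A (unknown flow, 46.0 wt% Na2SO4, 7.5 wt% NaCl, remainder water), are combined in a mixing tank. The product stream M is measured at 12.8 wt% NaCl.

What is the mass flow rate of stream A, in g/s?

Let A be the unknown flow. Total out = 3521 + A.
NaCl balance: 480.95 + 0.075·A = 0.128·(3521 + A)
(0.075 − 0.128)·A = 0.128×3521 − 480.95 = -30.266
A = -30.266 / -0.053 = 571.06 g/s

571.1 g/s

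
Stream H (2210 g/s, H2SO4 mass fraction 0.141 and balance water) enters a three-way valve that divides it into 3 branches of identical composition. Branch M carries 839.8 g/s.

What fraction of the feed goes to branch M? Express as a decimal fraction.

0.380

Fraction to M = 839.8/2210 = 0.3800.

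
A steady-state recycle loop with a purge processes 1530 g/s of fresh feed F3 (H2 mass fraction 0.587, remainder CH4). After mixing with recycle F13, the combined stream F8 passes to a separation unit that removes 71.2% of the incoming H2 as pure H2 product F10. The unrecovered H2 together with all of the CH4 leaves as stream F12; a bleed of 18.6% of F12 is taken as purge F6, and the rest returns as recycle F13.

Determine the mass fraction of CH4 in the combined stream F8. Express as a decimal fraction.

CH4 enters only via F3 and leaves only via the purge: 1530×0.413 = 0.186×(CH4 in F12), and the separation unit passes all CH4, so CH4 in F8 = CH4 in F12 = 3397.3 g/s.
H2 in F8: m_A = 1530×0.587 + (1−0.186)·(1−0.712)·m_A, so m_A = 898.11/0.7656 = 1173.1 g/s.
F8 = 1173.1 + 3397.3 = 4570.4 g/s.
CH4 fraction in F8 = 3397.3/4570.4 = 0.743.

0.743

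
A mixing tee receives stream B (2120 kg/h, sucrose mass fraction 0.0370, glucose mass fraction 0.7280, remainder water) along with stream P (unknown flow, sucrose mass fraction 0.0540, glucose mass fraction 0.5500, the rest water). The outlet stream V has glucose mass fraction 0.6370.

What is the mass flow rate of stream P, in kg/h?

2217 kg/h

Let P be the unknown flow. Total out = 2120 + P.
glucose balance: 1543.4 + 0.550·P = 0.637·(2120 + P)
(0.550 − 0.637)·P = 0.637×2120 − 1543.4 = -192.92
P = -192.92 / -0.087 = 2217.5 kg/h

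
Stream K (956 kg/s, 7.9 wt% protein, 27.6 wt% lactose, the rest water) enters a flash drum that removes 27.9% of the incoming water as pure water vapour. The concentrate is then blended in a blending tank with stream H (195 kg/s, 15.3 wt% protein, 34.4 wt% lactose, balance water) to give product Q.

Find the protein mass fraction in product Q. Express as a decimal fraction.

Vapour removed = 0.279×0.645×956 = 172.04 kg/s; concentrate = 783.96 kg/s.
protein reaching the mixer = 75.524 (from concentrate) + 195×0.153 = 105.36 kg/s.
Product flow = 783.96 + 195 = 978.96 kg/s; protein fraction = 0.1076.

0.1076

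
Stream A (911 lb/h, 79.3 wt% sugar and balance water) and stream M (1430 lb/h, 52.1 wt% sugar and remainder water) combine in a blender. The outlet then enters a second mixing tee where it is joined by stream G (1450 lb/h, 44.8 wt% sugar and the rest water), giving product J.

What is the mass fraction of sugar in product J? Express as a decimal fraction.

0.5584

Overall, product flow = 3791 lb/h.
sugar in = 911×0.793 + 1430×0.521 + 1450×0.448 = 2117.1 lb/h.
sugar fraction in J = 0.5584.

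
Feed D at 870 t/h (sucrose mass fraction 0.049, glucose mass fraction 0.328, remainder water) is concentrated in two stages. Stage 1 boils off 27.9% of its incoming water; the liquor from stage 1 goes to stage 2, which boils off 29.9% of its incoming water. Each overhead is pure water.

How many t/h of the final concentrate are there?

water in feed = 870×0.623 = 542.01 t/h.
After stage 1: water left = (1−0.279)×542.01 = 390.79; stream total = 718.78 t/h.
After stage 2: water left = (1−0.299)×390.79 = 273.94; final concentrate = 601.93 t/h.

601.9 t/h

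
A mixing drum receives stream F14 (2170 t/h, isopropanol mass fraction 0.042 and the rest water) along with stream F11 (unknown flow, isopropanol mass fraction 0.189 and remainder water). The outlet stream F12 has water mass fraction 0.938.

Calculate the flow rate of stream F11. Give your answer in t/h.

341.7 t/h

Let F11 be the unknown flow. Total out = 2170 + F11.
water balance: 2078.9 + 0.811·F11 = 0.938·(2170 + F11)
(0.811 − 0.938)·F11 = 0.938×2170 − 2078.9 = -43.4
F11 = -43.4 / -0.127 = 341.73 t/h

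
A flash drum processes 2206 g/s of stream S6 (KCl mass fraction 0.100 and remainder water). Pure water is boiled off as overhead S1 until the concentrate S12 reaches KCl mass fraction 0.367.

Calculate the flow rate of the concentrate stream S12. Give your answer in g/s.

601.1 g/s

KCl is conserved: 2206×0.100 = 220.6 g/s all reports to the concentrate.
Concentrate = 220.6/(target fraction) = 601.09 g/s.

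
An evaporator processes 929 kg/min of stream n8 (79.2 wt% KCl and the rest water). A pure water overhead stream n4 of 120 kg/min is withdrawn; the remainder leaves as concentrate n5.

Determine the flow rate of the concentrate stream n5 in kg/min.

Concentrate = 929 − 120 = 809 kg/min.

809 kg/min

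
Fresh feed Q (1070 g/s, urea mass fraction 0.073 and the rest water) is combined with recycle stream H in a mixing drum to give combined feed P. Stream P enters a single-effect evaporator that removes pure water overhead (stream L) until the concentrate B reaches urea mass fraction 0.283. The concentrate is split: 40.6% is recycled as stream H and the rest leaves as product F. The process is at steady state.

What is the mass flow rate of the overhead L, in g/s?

Overall urea balance (none leaves overhead): urea in fresh feed = urea in product, i.e. 1070×0.073 = (1−0.406)·B·0.283.
B = 78.11/(0.283×0.594) = 464.66 g/s.
Recycle H = 0.406×464.66 = 188.65 g/s.
Combined feed P = 1070 + 188.65 = 1258.7 g/s.
Overhead L = P − B = 1258.7 − 464.66 = 793.99 g/s.

794 g/s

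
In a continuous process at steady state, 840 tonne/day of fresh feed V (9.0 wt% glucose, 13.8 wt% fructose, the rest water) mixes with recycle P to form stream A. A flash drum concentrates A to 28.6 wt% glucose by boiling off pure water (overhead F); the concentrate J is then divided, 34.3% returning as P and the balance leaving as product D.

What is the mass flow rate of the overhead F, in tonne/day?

Overall glucose balance (none leaves overhead): glucose in fresh feed = glucose in product, i.e. 840×0.090 = (1−0.343)·J·0.286.
J = 75.6/(0.286×0.657) = 402.34 tonne/day.
Recycle P = 0.343×402.34 = 138 tonne/day.
Combined feed A = 840 + 138 = 978 tonne/day.
Overhead F = A − J = 978 − 402.34 = 575.66 tonne/day.

575.7 tonne/day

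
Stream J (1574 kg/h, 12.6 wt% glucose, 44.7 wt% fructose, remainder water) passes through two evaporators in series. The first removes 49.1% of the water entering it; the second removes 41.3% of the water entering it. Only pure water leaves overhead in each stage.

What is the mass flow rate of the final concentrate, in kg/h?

water in feed = 1574×0.427 = 672.1 kg/h.
After stage 1: water left = (1−0.491)×672.1 = 342.1; stream total = 1244 kg/h.
After stage 2: water left = (1−0.413)×342.1 = 200.81; final concentrate = 1102.7 kg/h.

1103 kg/h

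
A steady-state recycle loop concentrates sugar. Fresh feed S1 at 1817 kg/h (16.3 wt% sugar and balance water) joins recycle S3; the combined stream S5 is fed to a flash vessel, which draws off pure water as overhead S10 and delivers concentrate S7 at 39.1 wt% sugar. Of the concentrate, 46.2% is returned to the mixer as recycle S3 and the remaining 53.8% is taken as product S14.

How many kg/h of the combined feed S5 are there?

2467 kg/h

Overall sugar balance (none leaves overhead): sugar in fresh feed = sugar in product, i.e. 1817×0.163 = (1−0.462)·S7·0.391.
S7 = 296.17/(0.391×0.538) = 1407.9 kg/h.
Recycle S3 = 0.462×1407.9 = 650.47 kg/h.
Combined feed S5 = 1817 + 650.47 = 2467.5 kg/h.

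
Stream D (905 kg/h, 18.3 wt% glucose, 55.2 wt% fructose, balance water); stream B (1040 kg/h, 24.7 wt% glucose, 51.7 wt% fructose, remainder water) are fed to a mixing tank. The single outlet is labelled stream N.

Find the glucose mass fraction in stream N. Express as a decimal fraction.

0.217

Total flow out = 905 + 1040 = 1945 kg/h.
glucose in = 905×0.183 + 1040×0.247 = 422.5 kg/h.
glucose mass fraction in N = 422.5/1945 = 0.217.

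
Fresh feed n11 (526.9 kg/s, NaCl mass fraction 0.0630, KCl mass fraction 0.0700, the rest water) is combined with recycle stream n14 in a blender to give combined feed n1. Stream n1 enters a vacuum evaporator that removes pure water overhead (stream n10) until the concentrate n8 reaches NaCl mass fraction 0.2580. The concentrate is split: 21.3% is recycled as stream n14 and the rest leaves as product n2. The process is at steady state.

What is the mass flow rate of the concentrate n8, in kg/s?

163.5 kg/s

Overall NaCl balance (none leaves overhead): NaCl in fresh feed = NaCl in product, i.e. 526.9×0.063 = (1−0.213)·n8·0.258.
n8 = 33.195/(0.258×0.787) = 163.48 kg/s.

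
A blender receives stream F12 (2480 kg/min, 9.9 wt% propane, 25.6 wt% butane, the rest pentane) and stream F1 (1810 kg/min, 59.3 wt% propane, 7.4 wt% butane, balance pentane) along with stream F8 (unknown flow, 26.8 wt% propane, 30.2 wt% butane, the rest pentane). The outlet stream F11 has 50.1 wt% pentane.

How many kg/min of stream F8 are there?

Let F8 be the unknown flow. Total out = 4290 + F8.
pentane balance: 2202.3 + 0.430·F8 = 0.501·(4290 + F8)
(0.430 − 0.501)·F8 = 0.501×4290 − 2202.3 = -53.04
F8 = -53.04 / -0.071 = 747.04 kg/min

747 kg/min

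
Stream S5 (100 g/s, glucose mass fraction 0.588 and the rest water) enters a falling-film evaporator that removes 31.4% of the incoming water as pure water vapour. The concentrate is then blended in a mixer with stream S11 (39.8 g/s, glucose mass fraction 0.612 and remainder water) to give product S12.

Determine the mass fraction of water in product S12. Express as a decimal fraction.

Vapour removed = 0.314×0.412×100 = 12.937 g/s; concentrate = 87.063 g/s.
water reaching the mixer = 28.263 (from concentrate) + 39.8×0.388 = 43.706 g/s.
Product flow = 87.063 + 39.8 = 126.86 g/s; water fraction = 0.345.

0.345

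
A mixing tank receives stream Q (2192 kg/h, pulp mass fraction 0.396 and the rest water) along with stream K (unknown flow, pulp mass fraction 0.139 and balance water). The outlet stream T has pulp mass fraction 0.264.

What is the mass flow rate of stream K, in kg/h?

2315 kg/h

Let K be the unknown flow. Total out = 2192 + K.
pulp balance: 868.03 + 0.139·K = 0.264·(2192 + K)
(0.139 − 0.264)·K = 0.264×2192 − 868.03 = -289.34
K = -289.34 / -0.125 = 2314.8 kg/h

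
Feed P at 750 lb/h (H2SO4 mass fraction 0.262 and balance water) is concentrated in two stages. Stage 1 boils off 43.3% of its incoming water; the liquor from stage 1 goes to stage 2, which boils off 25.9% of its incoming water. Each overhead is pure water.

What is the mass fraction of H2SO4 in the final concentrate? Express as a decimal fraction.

water in feed = 750×0.738 = 553.5 lb/h.
After stage 1: water left = (1−0.433)×553.5 = 313.83; stream total = 510.33 lb/h.
After stage 2: water left = (1−0.259)×313.83 = 232.55; final concentrate = 429.05 lb/h.
H2SO4 fraction = 196.5/429.05 = 0.458.

0.458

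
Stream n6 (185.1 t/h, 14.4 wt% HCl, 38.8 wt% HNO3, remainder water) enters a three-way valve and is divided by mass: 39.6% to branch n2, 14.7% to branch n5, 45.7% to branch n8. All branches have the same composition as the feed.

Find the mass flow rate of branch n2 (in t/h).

73.3 t/h

Branch n2 flow = 0.396×185.1 = 73.3 t/h.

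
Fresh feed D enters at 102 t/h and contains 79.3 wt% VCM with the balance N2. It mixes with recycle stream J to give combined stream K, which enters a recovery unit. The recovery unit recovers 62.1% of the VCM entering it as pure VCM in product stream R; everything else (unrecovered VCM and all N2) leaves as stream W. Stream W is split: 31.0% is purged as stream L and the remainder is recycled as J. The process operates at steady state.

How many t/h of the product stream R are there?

68.02 t/h

VCM in K: m_A = 102×0.793 + (1−0.310)·(1−0.621)·m_A, so m_A = 80.886/0.7385 = 109.53 t/h.
Product R = 0.621×109.53 = 68.017 t/h.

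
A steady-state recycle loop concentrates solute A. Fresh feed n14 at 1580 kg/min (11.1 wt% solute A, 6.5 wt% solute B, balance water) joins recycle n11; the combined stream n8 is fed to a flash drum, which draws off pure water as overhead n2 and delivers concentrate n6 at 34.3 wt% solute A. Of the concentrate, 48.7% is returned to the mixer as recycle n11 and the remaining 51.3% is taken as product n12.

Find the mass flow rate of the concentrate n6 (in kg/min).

996.7 kg/min

Overall solute A balance (none leaves overhead): solute A in fresh feed = solute A in product, i.e. 1580×0.111 = (1−0.487)·n6·0.343.
n6 = 175.38/(0.343×0.513) = 996.71 kg/min.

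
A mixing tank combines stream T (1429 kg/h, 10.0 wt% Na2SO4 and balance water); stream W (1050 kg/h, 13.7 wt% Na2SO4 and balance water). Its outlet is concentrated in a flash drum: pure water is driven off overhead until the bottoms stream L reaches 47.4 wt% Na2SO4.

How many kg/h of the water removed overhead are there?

Na2SO4 entering = 1429×0.100 + 1050×0.137 = 286.75 kg/h.
All Na2SO4 reports to L, so L = 286.75/0.474 = 604.96 kg/h.
Total feed = 2479 kg/h; overhead = 2479 − 604.96 = 1874 kg/h.

1874 kg/h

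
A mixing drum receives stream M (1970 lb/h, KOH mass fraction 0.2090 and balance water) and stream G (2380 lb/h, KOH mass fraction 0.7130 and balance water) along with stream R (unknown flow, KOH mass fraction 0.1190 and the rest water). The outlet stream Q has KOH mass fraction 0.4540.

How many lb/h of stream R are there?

399.3 lb/h

Let R be the unknown flow. Total out = 4350 + R.
KOH balance: 2108.7 + 0.119·R = 0.454·(4350 + R)
(0.119 − 0.454)·R = 0.454×4350 − 2108.7 = -133.77
R = -133.77 / -0.335 = 399.31 lb/h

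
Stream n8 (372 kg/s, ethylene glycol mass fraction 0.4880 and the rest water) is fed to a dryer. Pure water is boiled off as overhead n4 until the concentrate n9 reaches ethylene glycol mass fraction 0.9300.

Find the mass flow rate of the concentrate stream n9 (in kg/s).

ethylene glycol is conserved: 372×0.488 = 181.54 kg/s all reports to the concentrate.
Concentrate = 181.54/(target fraction) = 195.2 kg/s.

195.2 kg/s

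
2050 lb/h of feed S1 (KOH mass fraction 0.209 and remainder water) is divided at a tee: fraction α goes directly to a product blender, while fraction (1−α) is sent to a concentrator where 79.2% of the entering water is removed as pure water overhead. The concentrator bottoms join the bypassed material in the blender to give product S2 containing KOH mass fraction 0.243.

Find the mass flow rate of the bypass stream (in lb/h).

All 2050×0.209 = 428.45 lb/h of KOH reaches S2, so S2 = 428.45/0.243 = 1763.2 lb/h and vapour = 286.83 lb/h.
The evaporator receives (1−α)·2050 of feed at 0.791 water and removes 0.792 of that water:
0.792×0.791×(1−α)×2050 = 286.83
(1−α) = 286.83/1284.3 = 0.2233;  α = 0.7767.
Bypass flow = 0.7767×2050 = 1592.1 lb/h.

1592 lb/h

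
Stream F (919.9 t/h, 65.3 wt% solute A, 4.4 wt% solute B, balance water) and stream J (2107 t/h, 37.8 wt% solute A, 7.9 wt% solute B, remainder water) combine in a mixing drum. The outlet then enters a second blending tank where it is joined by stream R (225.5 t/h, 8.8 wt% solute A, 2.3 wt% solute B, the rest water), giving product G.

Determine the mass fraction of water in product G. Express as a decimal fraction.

0.499

Overall, product flow = 3252.4 t/h.
water in = 919.9×0.303 + 2107×0.543 + 225.5×0.889 = 1623.3 t/h.
water fraction in G = 0.499.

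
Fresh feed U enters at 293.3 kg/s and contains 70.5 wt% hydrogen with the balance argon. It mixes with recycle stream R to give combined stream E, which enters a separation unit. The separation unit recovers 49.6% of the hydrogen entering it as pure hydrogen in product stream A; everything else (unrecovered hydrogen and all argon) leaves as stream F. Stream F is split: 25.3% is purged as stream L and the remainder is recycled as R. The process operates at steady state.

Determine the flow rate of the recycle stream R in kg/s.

380.3 kg/s

argon enters only via U and leaves only via the purge: 293.3×0.295 = 0.253×(argon in F), and the separation unit passes all argon, so argon in E = argon in F = 341.99 kg/s.
hydrogen in E: m_A = 293.3×0.705 + (1−0.253)·(1−0.496)·m_A, so m_A = 206.78/0.6235 = 331.63 kg/s.
F = (1−0.496)×331.63 + 341.99 = 509.13 kg/s.
Recycle R = (1−0.253)×509.13 = 380.32 kg/s.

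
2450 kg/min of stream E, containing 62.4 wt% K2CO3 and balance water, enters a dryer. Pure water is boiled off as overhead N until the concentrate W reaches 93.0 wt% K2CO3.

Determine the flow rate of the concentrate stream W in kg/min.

K2CO3 is conserved: 2450×0.624 = 1528.8 kg/min all reports to the concentrate.
Concentrate = 1528.8/(target fraction) = 1643.9 kg/min.

1644 kg/min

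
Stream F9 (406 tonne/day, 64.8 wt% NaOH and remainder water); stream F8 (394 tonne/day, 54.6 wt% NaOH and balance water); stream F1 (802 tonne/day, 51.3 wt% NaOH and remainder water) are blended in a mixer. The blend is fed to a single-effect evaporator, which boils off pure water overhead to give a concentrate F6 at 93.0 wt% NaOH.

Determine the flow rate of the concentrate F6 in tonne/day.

NaOH entering = 406×0.648 + 394×0.546 + 802×0.513 = 889.64 tonne/day.
All NaOH reports to F6, so F6 = 889.64/0.930 = 956.6 tonne/day.

956.6 tonne/day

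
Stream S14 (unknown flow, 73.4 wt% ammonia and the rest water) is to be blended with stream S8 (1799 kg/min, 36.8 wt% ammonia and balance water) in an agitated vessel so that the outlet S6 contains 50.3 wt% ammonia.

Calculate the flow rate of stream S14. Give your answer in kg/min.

Let S14 be the unknown flow. Total out = 1799 + S14.
ammonia balance: 662.03 + 0.734·S14 = 0.503·(1799 + S14)
(0.734 − 0.503)·S14 = 0.503×1799 − 662.03 = 242.87
S14 = 242.87 / 0.231 = 1051.4 kg/min

1051 kg/min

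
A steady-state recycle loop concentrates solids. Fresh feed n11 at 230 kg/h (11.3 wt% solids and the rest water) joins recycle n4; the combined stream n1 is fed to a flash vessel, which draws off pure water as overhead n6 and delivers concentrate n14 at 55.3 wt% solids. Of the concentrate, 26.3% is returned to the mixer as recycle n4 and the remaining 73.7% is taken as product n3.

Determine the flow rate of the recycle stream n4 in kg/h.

Overall solids balance (none leaves overhead): solids in fresh feed = solids in product, i.e. 230×0.113 = (1−0.263)·n14·0.553.
n14 = 25.99/(0.553×0.737) = 63.77 kg/h.
Recycle n4 = 0.263×63.77 = 16.771 kg/h.

16.77 kg/h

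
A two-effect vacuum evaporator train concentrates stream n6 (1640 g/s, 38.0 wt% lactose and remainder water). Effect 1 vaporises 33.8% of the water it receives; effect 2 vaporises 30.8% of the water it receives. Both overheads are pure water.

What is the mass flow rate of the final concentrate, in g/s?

1089 g/s

water in feed = 1640×0.620 = 1016.8 g/s.
After stage 1: water left = (1−0.338)×1016.8 = 673.12; stream total = 1296.3 g/s.
After stage 2: water left = (1−0.308)×673.12 = 465.8; final concentrate = 1089 g/s.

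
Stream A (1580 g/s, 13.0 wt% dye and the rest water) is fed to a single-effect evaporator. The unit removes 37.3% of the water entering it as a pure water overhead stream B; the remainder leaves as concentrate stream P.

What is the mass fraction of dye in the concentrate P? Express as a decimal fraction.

0.1925

dye is not removed: 1580×0.130 = 205.4 g/s of dye enters P.
water entering = 1580×0.870 = 1374.6 g/s; overhead removed = 0.373×1374.6 = 512.73 g/s.
Concentrate = 1580 − 512.73 = 1067.3 g/s.
Mass fraction = 205.4/1067.3 = 0.1925.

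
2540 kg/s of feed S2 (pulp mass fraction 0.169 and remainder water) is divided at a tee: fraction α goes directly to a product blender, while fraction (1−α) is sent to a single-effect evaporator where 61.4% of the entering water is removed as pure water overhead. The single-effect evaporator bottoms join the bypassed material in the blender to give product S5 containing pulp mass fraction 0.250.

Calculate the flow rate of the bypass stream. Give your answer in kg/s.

All 2540×0.169 = 429.26 kg/s of pulp reaches S5, so S5 = 429.26/0.250 = 1717 kg/s and vapour = 822.96 kg/s.
The evaporator receives (1−α)·2540 of feed at 0.831 water and removes 0.614 of that water:
0.614×0.831×(1−α)×2540 = 822.96
(1−α) = 822.96/1296 = 0.6350;  α = 0.3650.
Bypass flow = 0.3650×2540 = 927.09 kg/s.

927.1 kg/s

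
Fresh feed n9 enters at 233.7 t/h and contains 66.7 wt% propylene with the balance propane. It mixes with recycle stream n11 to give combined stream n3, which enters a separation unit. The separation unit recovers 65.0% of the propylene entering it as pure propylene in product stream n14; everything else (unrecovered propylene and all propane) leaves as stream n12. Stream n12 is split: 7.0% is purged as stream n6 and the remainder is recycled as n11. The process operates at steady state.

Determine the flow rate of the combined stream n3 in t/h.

1343 t/h

propane enters only via n9 and leaves only via the purge: 233.7×0.333 = 0.070×(propane in n12), and the separation unit passes all propane, so propane in n3 = propane in n12 = 1111.7 t/h.
propylene in n3: m_A = 233.7×0.667 + (1−0.070)·(1−0.650)·m_A, so m_A = 155.88/0.6745 = 231.1 t/h.
n3 = 231.1 + 1111.7 = 1342.8 t/h.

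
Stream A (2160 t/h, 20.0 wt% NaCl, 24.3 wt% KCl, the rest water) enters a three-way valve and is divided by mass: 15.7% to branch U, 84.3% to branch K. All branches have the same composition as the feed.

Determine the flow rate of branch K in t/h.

Branch K flow = 0.843×2160 = 1820.9 t/h.

1821 t/h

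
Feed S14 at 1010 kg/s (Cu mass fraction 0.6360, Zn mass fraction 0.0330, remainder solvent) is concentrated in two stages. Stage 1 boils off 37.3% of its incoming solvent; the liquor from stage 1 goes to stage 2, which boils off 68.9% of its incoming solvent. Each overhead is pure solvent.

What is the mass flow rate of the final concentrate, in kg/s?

solvent in feed = 1010×0.331 = 334.31 kg/s.
After stage 1: solvent left = (1−0.373)×334.31 = 209.61; stream total = 885.3 kg/s.
After stage 2: solvent left = (1−0.689)×209.61 = 65.189; final concentrate = 740.88 kg/s.

740.9 kg/s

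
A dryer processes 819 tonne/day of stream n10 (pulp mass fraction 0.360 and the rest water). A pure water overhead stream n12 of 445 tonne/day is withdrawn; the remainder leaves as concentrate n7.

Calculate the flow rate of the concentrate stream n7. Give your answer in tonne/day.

374 tonne/day

Concentrate = 819 − 445 = 374 tonne/day.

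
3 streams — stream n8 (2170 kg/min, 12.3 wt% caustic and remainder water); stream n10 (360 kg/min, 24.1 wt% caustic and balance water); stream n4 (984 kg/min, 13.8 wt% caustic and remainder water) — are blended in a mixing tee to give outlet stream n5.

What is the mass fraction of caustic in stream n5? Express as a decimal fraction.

Total flow out = 2170 + 360 + 984 = 3514 kg/min.
caustic in = 2170×0.123 + 360×0.241 + 984×0.138 = 489.46 kg/min.
caustic mass fraction in n5 = 489.46/3514 = 0.139.

0.139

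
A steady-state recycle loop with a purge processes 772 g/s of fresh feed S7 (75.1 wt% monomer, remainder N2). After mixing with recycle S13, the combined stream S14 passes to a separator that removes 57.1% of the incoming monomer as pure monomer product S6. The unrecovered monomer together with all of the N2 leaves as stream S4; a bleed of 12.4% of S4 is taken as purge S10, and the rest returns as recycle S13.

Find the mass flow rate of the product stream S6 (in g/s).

monomer in S14: m_A = 772×0.751 + (1−0.124)·(1−0.571)·m_A, so m_A = 579.77/0.6242 = 928.83 g/s.
Product S6 = 0.571×928.83 = 530.36 g/s.

530.4 g/s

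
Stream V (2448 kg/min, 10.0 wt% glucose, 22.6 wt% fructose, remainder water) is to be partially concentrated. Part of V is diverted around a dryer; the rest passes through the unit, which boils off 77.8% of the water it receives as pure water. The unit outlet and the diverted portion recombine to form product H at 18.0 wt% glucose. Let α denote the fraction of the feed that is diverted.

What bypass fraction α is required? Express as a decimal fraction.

All 2448×0.100 = 244.8 kg/min of glucose reaches H, so H = 244.8/0.180 = 1360 kg/min and vapour = 1088 kg/min.
The evaporator receives (1−α)·2448 of feed at 0.674 water and removes 0.778 of that water:
0.778×0.674×(1−α)×2448 = 1088
(1−α) = 1088/1283.7 = 0.8476;  α = 0.1524.

0.152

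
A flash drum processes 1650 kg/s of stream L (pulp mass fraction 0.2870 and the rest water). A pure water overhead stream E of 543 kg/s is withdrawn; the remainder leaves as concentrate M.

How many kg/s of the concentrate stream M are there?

Concentrate = 1650 − 543 = 1107 kg/s.

1107 kg/s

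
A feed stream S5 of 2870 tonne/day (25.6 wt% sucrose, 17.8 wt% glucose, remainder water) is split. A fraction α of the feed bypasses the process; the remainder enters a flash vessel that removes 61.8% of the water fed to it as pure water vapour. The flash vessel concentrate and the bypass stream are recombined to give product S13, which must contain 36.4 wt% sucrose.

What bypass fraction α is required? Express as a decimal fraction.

All 2870×0.256 = 734.72 tonne/day of sucrose reaches S13, so S13 = 734.72/0.364 = 2018.5 tonne/day and vapour = 851.54 tonne/day.
The evaporator receives (1−α)·2870 of feed at 0.566 water and removes 0.618 of that water:
0.618×0.566×(1−α)×2870 = 851.54
(1−α) = 851.54/1003.9 = 0.8482;  α = 0.1518.

0.152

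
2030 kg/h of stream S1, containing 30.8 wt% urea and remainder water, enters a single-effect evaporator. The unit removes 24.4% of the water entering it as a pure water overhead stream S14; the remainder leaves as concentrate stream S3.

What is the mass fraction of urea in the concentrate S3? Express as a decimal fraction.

0.371

urea is not removed: 2030×0.308 = 625.24 kg/h of urea enters S3.
water entering = 2030×0.692 = 1404.8 kg/h; overhead removed = 0.244×1404.8 = 342.76 kg/h.
Concentrate = 2030 − 342.76 = 1687.2 kg/h.
Mass fraction = 625.24/1687.2 = 0.371.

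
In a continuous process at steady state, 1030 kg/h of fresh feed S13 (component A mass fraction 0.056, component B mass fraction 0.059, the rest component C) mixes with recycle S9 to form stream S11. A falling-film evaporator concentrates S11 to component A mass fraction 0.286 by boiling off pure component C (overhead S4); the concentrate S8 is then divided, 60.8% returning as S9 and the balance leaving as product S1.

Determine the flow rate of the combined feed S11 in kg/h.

Overall component A balance (none leaves overhead): component A in fresh feed = component A in product, i.e. 1030×0.056 = (1−0.608)·S8·0.286.
S8 = 57.68/(0.286×0.392) = 514.49 kg/h.
Recycle S9 = 0.608×514.49 = 312.81 kg/h.
Combined feed S11 = 1030 + 312.81 = 1342.8 kg/h.

1343 kg/h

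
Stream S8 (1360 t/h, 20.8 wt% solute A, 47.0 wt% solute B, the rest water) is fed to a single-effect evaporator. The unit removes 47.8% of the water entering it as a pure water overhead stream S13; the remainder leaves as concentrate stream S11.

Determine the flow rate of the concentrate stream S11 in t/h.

1151 t/h

water entering = 1360×0.322 = 437.92 t/h; overhead removed = 0.478×437.92 = 209.33 t/h.
Concentrate = 1360 − 209.33 = 1150.7 t/h.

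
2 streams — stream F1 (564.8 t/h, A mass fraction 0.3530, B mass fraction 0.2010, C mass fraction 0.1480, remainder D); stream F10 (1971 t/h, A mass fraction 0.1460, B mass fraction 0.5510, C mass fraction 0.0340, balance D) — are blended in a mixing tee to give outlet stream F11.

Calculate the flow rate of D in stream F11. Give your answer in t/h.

D out = D in = 564.8×0.298 + 1971×0.269 = 698.51 t/h.

698.5 t/h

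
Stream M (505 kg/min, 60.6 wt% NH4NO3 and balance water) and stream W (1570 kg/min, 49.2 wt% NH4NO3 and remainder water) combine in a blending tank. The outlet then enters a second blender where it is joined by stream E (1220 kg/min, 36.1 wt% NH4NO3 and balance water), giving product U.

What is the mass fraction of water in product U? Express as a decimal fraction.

Overall, product flow = 3295 kg/min.
water in = 505×0.394 + 1570×0.508 + 1220×0.639 = 1776.1 kg/min.
water fraction in U = 0.539.

0.539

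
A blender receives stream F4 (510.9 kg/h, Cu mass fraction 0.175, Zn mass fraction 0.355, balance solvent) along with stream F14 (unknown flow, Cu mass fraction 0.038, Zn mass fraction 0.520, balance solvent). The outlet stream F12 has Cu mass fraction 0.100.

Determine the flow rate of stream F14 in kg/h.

Let F14 be the unknown flow. Total out = 510.9 + F14.
Cu balance: 89.407 + 0.038·F14 = 0.100·(510.9 + F14)
(0.038 − 0.100)·F14 = 0.100×510.9 − 89.407 = -38.317
F14 = -38.317 / -0.062 = 618.02 kg/h

618 kg/h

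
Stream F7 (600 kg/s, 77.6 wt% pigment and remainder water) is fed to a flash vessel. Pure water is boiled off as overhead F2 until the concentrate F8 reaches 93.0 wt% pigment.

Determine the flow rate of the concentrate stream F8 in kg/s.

pigment is conserved: 600×0.776 = 465.6 kg/s all reports to the concentrate.
Concentrate = 465.6/(target fraction) = 500.65 kg/s.

500.6 kg/s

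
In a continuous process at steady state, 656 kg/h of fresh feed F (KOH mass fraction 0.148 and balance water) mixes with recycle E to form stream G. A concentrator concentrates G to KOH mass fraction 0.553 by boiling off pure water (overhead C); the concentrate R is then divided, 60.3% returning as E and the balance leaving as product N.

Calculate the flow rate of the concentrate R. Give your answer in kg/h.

Overall KOH balance (none leaves overhead): KOH in fresh feed = KOH in product, i.e. 656×0.148 = (1−0.603)·R·0.553.
R = 97.088/(0.553×0.397) = 442.23 kg/h.

442.2 kg/h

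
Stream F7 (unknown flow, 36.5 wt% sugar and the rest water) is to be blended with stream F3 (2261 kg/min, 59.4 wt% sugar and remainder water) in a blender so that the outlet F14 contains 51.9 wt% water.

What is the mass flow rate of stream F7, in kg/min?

Let F7 be the unknown flow. Total out = 2261 + F7.
water balance: 917.97 + 0.635·F7 = 0.519·(2261 + F7)
(0.635 − 0.519)·F7 = 0.519×2261 − 917.97 = 255.49
F7 = 255.49 / 0.116 = 2202.5 kg/min

2203 kg/min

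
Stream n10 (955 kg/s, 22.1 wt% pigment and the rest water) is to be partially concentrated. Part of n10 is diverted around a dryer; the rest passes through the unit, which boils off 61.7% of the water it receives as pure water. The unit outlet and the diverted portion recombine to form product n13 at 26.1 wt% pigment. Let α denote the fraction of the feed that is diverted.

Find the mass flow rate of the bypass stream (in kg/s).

650.5 kg/s

All 955×0.221 = 211.06 kg/s of pigment reaches n13, so n13 = 211.06/0.261 = 808.64 kg/s and vapour = 146.36 kg/s.
The evaporator receives (1−α)·955 of feed at 0.779 water and removes 0.617 of that water:
0.617×0.779×(1−α)×955 = 146.36
(1−α) = 146.36/459.01 = 0.3189;  α = 0.6811.
Bypass flow = 0.6811×955 = 650.49 kg/s.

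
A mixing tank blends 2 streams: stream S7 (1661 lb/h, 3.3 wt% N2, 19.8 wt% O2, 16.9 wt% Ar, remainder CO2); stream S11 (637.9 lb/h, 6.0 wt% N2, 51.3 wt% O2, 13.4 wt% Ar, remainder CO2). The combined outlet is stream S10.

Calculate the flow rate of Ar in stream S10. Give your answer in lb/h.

Ar out = Ar in = 1661×0.169 + 637.9×0.134 = 366.19 lb/h.

366.2 lb/h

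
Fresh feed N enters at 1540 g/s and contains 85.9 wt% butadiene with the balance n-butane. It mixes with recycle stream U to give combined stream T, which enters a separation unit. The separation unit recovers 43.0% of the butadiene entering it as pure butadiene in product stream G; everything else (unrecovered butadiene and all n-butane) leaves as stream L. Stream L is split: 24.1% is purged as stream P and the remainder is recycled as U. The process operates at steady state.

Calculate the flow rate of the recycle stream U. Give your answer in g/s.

1693 g/s

n-butane enters only via N and leaves only via the purge: 1540×0.141 = 0.241×(n-butane in L), and the separation unit passes all n-butane, so n-butane in T = n-butane in L = 901 g/s.
butadiene in T: m_A = 1540×0.859 + (1−0.241)·(1−0.430)·m_A, so m_A = 1322.9/0.5674 = 2331.6 g/s.
L = (1−0.430)×2331.6 + 901 = 2230 g/s.
Recycle U = (1−0.241)×2230 = 1692.6 g/s.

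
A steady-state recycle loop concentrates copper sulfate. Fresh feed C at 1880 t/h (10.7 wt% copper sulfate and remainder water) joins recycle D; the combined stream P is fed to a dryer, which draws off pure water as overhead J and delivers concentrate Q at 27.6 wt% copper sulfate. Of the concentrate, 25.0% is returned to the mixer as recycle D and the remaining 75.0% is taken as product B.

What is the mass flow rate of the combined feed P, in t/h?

2123 t/h

Overall copper sulfate balance (none leaves overhead): copper sulfate in fresh feed = copper sulfate in product, i.e. 1880×0.107 = (1−0.250)·Q·0.276.
Q = 201.16/(0.276×0.750) = 971.79 t/h.
Recycle D = 0.250×971.79 = 242.95 t/h.
Combined feed P = 1880 + 242.95 = 2122.9 t/h.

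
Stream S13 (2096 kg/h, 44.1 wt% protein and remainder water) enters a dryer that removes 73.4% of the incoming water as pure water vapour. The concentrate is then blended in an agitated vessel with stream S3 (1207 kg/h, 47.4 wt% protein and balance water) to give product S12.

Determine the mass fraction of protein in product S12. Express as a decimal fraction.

0.613

Vapour removed = 0.734×0.559×2096 = 860 kg/h; concentrate = 1236 kg/h.
protein reaching the mixer = 924.34 (from concentrate) + 1207×0.474 = 1496.5 kg/h.
Product flow = 1236 + 1207 = 2443 kg/h; protein fraction = 0.613.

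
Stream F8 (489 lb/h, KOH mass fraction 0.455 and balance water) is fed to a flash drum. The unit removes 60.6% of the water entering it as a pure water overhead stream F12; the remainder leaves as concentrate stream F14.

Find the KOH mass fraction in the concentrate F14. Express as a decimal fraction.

KOH is not removed: 489×0.455 = 222.5 lb/h of KOH enters F14.
water entering = 489×0.545 = 266.5 lb/h; overhead removed = 0.606×266.5 = 161.5 lb/h.
Concentrate = 489 − 161.5 = 327.5 lb/h.
Mass fraction = 222.5/327.5 = 0.679.

0.679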